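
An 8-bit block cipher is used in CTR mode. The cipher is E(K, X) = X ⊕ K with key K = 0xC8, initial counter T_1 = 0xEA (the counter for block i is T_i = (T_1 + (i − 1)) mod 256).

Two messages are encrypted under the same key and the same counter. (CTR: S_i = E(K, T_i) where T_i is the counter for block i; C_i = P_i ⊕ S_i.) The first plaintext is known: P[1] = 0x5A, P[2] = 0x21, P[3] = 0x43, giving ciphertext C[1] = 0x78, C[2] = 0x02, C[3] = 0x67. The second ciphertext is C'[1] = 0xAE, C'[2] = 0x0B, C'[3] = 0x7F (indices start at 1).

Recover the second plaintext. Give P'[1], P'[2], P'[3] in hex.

P'[1] = 0x8C, P'[2] = 0x28, P'[3] = 0x5B

In CTR with a reused counter, both messages share the same keystream S_i, so C_i ⊕ C'_i = P_i ⊕ P'_i and thus P'_i = P_i ⊕ C_i ⊕ C'_i.
P'[1]: 0x5A ⊕ 0x78 ⊕ 0xAE = 0x8C.
P'[2]: 0x21 ⊕ 0x02 ⊕ 0x0B = 0x28.
P'[3]: 0x43 ⊕ 0x67 ⊕ 0x7F = 0x5B.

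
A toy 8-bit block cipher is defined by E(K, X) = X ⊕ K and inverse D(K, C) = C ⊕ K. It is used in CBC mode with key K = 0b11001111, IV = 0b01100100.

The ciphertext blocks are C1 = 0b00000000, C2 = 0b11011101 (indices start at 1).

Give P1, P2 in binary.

CBC decryption: P_i = D(K, C_i) ⊕ C_{i−1}, with C_{0} = IV.
P1: D(K, 0b00000000) = 0b11001111; 0b11001111 ⊕ 0b01100100 = 0b10101011.
P2: D(K, 0b11011101) = 0b00010010; 0b00010010 ⊕ 0b00000000 = 0b00010010.

P1 = 0b10101011, P2 = 0b00010010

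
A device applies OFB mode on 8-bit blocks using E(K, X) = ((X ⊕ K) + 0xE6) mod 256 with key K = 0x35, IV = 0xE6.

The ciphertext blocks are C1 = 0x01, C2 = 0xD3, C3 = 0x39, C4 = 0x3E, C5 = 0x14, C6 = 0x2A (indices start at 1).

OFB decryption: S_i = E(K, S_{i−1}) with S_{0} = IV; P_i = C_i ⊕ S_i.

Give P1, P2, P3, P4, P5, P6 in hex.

P1 = 0xB8, P2 = 0xA1, P3 = 0x14, P4 = 0xC0, P5 = 0xA5, P6 = 0x40

P1: S = E(K, 0xE6) = 0xB9; 0x01 ⊕ 0xB9 = 0xB8.
P2: S = E(K, 0xB9) = 0x72; 0xD3 ⊕ 0x72 = 0xA1.
P3: S = E(K, 0x72) = 0x2D; 0x39 ⊕ 0x2D = 0x14.
P4: S = E(K, 0x2D) = 0xFE; 0x3E ⊕ 0xFE = 0xC0.
P5: S = E(K, 0xFE) = 0xB1; 0x14 ⊕ 0xB1 = 0xA5.
P6: S = E(K, 0xB1) = 0x6A; 0x2A ⊕ 0x6A = 0x40.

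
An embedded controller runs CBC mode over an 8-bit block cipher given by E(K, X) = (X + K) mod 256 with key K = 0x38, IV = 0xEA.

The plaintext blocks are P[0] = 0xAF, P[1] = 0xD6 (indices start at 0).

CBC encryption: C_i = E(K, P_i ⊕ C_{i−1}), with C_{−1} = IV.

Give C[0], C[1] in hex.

C[0] = 0x7D, C[1] = 0xE3

C[0]: P[0] ⊕ 0xEA = 0x45; E(K, 0x45) = 0x7D.
C[1]: P[1] ⊕ 0x7D = 0xAB; E(K, 0xAB) = 0xE3.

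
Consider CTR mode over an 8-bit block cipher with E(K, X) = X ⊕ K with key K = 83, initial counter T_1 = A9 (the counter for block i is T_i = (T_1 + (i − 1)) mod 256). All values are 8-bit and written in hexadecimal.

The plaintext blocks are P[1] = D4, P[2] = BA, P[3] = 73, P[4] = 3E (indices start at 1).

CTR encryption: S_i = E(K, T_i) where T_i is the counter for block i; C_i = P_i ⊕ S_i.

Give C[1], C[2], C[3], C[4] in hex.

C[1] = FE, C[2] = 93, C[3] = 5B, C[4] = 11

C[1]: T = A9, S = E(K, T) = 2A; D4 ⊕ 2A = FE.
C[2]: T = AA, S = E(K, T) = 29; BA ⊕ 29 = 93.
C[3]: T = AB, S = E(K, T) = 28; 73 ⊕ 28 = 5B.
C[4]: T = AC, S = E(K, T) = 2F; 3E ⊕ 2F = 11.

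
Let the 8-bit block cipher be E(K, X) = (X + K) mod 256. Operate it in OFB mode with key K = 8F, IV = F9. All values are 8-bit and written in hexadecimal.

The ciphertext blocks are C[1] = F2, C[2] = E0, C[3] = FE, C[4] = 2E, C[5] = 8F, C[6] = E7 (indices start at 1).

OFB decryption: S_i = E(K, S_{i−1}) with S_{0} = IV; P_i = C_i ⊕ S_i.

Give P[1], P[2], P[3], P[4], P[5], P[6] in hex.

P[1] = 7A, P[2] = F7, P[3] = 58, P[4] = 1B, P[5] = 4B, P[6] = B4

P[1]: S = E(K, F9) = 88; F2 ⊕ 88 = 7A.
P[2]: S = E(K, 88) = 17; E0 ⊕ 17 = F7.
P[3]: S = E(K, 17) = A6; FE ⊕ A6 = 58.
P[4]: S = E(K, A6) = 35; 2E ⊕ 35 = 1B.
P[5]: S = E(K, 35) = C4; 8F ⊕ C4 = 4B.
P[6]: S = E(K, C4) = 53; E7 ⊕ 53 = B4.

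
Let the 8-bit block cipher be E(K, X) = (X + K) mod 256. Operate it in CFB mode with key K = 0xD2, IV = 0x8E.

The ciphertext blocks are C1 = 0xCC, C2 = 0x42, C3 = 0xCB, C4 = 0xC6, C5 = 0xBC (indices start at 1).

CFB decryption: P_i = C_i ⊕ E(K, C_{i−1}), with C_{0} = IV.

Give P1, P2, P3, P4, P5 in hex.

P1 = 0xAC, P2 = 0xDC, P3 = 0xDF, P4 = 0x5B, P5 = 0x24

P1: E(K, 0x8E) = 0x60; 0xCC ⊕ 0x60 = 0xAC.
P2: E(K, 0xCC) = 0x9E; 0x42 ⊕ 0x9E = 0xDC.
P3: E(K, 0x42) = 0x14; 0xCB ⊕ 0x14 = 0xDF.
P4: E(K, 0xCB) = 0x9D; 0xC6 ⊕ 0x9D = 0x5B.
P5: E(K, 0xC6) = 0x98; 0xBC ⊕ 0x98 = 0x24.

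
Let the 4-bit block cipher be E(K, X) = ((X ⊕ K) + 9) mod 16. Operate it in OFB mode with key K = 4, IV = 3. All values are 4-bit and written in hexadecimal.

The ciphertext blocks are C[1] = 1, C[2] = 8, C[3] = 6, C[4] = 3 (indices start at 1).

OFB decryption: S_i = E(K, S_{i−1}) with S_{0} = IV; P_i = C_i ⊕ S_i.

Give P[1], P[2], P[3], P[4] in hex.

P[1]: S = E(K, 3) = 0; 1 ⊕ 0 = 1.
P[2]: S = E(K, 0) = D; 8 ⊕ D = 5.
P[3]: S = E(K, D) = 2; 6 ⊕ 2 = 4.
P[4]: S = E(K, 2) = F; 3 ⊕ F = C.

P[1] = 1, P[2] = 5, P[3] = 4, P[4] = C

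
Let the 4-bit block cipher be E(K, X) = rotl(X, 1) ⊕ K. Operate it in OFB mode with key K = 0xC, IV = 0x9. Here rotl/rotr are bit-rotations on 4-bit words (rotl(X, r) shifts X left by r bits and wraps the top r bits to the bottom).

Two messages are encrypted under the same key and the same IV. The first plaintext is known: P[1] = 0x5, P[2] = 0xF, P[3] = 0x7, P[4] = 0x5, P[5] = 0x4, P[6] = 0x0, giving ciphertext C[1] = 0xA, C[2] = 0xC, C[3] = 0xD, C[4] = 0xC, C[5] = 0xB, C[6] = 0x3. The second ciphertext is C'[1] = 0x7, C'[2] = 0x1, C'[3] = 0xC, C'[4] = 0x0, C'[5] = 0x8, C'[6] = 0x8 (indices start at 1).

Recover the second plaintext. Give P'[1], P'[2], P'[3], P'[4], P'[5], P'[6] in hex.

In OFB with a reused IV, both messages share the same keystream S_i, so C_i ⊕ C'_i = P_i ⊕ P'_i and thus P'_i = P_i ⊕ C_i ⊕ C'_i.
P'[1]: 0x5 ⊕ 0xA ⊕ 0x7 = 0x8.
P'[2]: 0xF ⊕ 0xC ⊕ 0x1 = 0x2.
P'[3]: 0x7 ⊕ 0xD ⊕ 0xC = 0x6.
P'[4]: 0x5 ⊕ 0xC ⊕ 0x0 = 0x9.
P'[5]: 0x4 ⊕ 0xB ⊕ 0x8 = 0x7.
P'[6]: 0x0 ⊕ 0x3 ⊕ 0x8 = 0xB.

P'[1] = 0x8, P'[2] = 0x2, P'[3] = 0x6, P'[4] = 0x9, P'[5] = 0x7, P'[6] = 0xB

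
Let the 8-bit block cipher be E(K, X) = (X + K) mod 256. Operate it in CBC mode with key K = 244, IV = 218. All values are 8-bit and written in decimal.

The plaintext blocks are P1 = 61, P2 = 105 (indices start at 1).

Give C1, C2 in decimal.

CBC encryption: C_i = E(K, P_i ⊕ C_{i−1}), with C_{0} = IV.
C1: P1 ⊕ 218 = 231; E(K, 231) = 219.
C2: P2 ⊕ 219 = 178; E(K, 178) = 166.

C1 = 219, C2 = 166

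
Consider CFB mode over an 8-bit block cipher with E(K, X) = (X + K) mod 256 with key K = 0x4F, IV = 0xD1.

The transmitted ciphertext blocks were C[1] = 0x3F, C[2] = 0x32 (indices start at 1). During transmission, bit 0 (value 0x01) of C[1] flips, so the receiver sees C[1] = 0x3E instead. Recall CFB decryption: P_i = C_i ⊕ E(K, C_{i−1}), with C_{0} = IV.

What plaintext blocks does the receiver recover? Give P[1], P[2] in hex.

Only C[1] changed, to 0x3E. In CFB, a change in C_i flips the same bit in P_i and garbles P_{i+1}. Decrypting the received ciphertext:
P[1]: E(K, 0xD1) = 0x20; 0x3E ⊕ 0x20 = 0x1E.
P[2]: E(K, 0x3E) = 0x8D; 0x32 ⊕ 0x8D = 0xBF.
Blocks that differ from the original plaintext: P[1], P[2].

P[1] = 0x1E, P[2] = 0xBF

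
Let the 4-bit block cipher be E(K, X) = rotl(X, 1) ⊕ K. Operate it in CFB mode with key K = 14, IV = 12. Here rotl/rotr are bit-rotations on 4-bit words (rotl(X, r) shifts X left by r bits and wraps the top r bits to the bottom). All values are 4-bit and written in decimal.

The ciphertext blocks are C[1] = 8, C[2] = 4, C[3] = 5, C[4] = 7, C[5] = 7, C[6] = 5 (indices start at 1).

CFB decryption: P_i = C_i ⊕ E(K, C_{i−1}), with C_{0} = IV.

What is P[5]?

P[5]: E(K, 7) = 0; 7 ⊕ 0 = 7.

P[5] = 7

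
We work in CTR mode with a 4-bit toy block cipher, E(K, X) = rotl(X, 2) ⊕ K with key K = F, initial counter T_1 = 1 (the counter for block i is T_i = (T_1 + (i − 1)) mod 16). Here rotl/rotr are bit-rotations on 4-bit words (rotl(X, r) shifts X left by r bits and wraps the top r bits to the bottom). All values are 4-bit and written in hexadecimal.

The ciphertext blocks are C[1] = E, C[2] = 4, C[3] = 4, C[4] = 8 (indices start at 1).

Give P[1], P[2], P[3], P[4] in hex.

P[1] = 5, P[2] = 3, P[3] = 7, P[4] = 6

CTR decryption: S_i = E(K, T_i) where T_i is the counter for block i; P_i = C_i ⊕ S_i.
P[1]: T = 1, S = E(K, T) = B; E ⊕ B = 5.
P[2]: T = 2, S = E(K, T) = 7; 4 ⊕ 7 = 3.
P[3]: T = 3, S = E(K, T) = 3; 4 ⊕ 3 = 7.
P[4]: T = 4, S = E(K, T) = E; 8 ⊕ E = 6.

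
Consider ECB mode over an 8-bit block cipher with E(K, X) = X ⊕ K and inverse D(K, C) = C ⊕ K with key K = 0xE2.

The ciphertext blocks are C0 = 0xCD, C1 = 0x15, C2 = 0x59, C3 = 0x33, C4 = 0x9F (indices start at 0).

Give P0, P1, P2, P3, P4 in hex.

ECB decryption: P_i = D(K, C_i).
P0: D(K, 0xCD) = 0x2F.
P1: D(K, 0x15) = 0xF7.
P2: D(K, 0x59) = 0xBB.
P3: D(K, 0x33) = 0xD1.
P4: D(K, 0x9F) = 0x7D.

P0 = 0x2F, P1 = 0xF7, P2 = 0xBB, P3 = 0xD1, P4 = 0x7D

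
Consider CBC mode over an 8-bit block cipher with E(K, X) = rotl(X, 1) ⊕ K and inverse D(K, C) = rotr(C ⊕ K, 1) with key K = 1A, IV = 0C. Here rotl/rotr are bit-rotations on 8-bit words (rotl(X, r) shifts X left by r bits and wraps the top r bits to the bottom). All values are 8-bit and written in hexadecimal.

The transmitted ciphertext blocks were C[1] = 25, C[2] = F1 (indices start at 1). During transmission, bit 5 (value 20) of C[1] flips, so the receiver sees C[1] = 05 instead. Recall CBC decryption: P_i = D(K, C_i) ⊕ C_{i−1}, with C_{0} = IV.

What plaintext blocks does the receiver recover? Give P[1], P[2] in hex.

P[1] = 83, P[2] = F0

Only C[1] changed, to 05. In CBC, a change in C_i garbles P_i and flips the same bit in P_{i+1}. Decrypting the received ciphertext:
P[1]: D(K, 05) = 8F; 8F ⊕ 0C = 83.
P[2]: D(K, F1) = F5; F5 ⊕ 05 = F0.
Blocks that differ from the original plaintext: P[1], P[2].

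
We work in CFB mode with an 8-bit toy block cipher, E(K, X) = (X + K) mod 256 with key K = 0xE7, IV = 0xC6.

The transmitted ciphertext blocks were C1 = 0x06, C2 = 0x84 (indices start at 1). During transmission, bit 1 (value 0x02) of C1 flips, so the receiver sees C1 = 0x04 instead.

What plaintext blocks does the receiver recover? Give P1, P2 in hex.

CFB decryption: P_i = C_i ⊕ E(K, C_{i−1}), with C_{0} = IV.
Only C1 changed, to 0x04. In CFB, a change in C_i flips the same bit in P_i and garbles P_{i+1}. Decrypting the received ciphertext:
P1: E(K, 0xC6) = 0xAD; 0x04 ⊕ 0xAD = 0xA9.
P2: E(K, 0x04) = 0xEB; 0x84 ⊕ 0xEB = 0x6F.
Blocks that differ from the original plaintext: P1, P2.

P1 = 0xA9, P2 = 0x6F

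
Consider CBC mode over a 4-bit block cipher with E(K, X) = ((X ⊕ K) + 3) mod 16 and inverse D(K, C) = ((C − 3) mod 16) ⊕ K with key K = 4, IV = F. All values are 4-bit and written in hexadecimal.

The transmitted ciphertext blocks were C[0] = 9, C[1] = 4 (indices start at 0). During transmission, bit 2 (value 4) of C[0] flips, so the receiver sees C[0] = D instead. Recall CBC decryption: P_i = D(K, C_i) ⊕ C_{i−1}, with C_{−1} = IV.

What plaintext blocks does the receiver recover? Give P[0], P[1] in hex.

Only C[0] changed, to D. In CBC, a change in C_i garbles P_i and flips the same bit in P_{i+1}. Decrypting the received ciphertext:
P[0]: D(K, D) = E; E ⊕ F = 1.
P[1]: D(K, 4) = 5; 5 ⊕ D = 8.
Blocks that differ from the original plaintext: P[0], P[1].

P[0] = 1, P[1] = 8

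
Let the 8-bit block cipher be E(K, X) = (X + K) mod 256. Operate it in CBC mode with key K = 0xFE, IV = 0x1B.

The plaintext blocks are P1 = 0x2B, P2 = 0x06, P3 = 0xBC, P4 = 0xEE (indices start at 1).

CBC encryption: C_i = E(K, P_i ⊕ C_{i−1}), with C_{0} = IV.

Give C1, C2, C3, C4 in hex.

C1: P1 ⊕ 0x1B = 0x30; E(K, 0x30) = 0x2E.
C2: P2 ⊕ 0x2E = 0x28; E(K, 0x28) = 0x26.
C3: P3 ⊕ 0x26 = 0x9A; E(K, 0x9A) = 0x98.
C4: P4 ⊕ 0x98 = 0x76; E(K, 0x76) = 0x74.

C1 = 0x2E, C2 = 0x26, C3 = 0x98, C4 = 0x74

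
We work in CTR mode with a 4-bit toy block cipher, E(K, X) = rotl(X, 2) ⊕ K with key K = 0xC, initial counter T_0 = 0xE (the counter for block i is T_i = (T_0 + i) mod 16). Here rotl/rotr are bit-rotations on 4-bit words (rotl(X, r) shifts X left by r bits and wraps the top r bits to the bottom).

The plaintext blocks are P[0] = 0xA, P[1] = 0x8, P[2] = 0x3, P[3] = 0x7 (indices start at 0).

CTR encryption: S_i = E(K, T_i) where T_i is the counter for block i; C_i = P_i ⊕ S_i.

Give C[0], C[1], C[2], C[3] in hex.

C[0]: T = 0xE, S = E(K, T) = 0x7; 0xA ⊕ 0x7 = 0xD.
C[1]: T = 0xF, S = E(K, T) = 0x3; 0x8 ⊕ 0x3 = 0xB.
C[2]: T = 0x0, S = E(K, T) = 0xC; 0x3 ⊕ 0xC = 0xF.
C[3]: T = 0x1, S = E(K, T) = 0x8; 0x7 ⊕ 0x8 = 0xF.

C[0] = 0xD, C[1] = 0xB, C[2] = 0xF, C[3] = 0xF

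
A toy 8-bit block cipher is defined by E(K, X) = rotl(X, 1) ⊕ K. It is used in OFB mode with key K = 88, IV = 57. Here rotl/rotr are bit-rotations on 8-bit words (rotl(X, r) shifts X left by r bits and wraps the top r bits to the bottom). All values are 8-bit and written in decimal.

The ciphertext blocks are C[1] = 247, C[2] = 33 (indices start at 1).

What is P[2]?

OFB decryption: S_i = E(K, S_{i−1}) with S_{0} = IV; P_i = C_i ⊕ S_i.
P[1]: S = E(K, 57) = 42; 247 ⊕ 42 = 221.
P[2]: S = E(K, 42) = 12; 33 ⊕ 12 = 45.

P[2] = 45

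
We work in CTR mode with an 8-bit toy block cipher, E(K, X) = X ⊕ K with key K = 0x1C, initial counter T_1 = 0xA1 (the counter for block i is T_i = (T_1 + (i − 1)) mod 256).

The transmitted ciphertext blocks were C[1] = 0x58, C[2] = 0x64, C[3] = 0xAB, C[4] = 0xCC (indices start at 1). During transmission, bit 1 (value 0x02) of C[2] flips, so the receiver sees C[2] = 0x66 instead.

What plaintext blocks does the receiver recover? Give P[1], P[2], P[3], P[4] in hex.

CTR decryption: S_i = E(K, T_i) where T_i is the counter for block i; P_i = C_i ⊕ S_i.
Only C[2] changed, to 0x66. In CTR, a change in C_i flips the same bit in P_i only; the keystream is unaffected. Decrypting the received ciphertext:
P[1]: T = 0xA1, S = E(K, T) = 0xBD; 0x58 ⊕ 0xBD = 0xE5.
P[2]: T = 0xA2, S = E(K, T) = 0xBE; 0x66 ⊕ 0xBE = 0xD8.
P[3]: T = 0xA3, S = E(K, T) = 0xBF; 0xAB ⊕ 0xBF = 0x14.
P[4]: T = 0xA4, S = E(K, T) = 0xB8; 0xCC ⊕ 0xB8 = 0x74.
Blocks that differ from the original plaintext: P[2].

P[1] = 0xE5, P[2] = 0xD8, P[3] = 0x14, P[4] = 0x74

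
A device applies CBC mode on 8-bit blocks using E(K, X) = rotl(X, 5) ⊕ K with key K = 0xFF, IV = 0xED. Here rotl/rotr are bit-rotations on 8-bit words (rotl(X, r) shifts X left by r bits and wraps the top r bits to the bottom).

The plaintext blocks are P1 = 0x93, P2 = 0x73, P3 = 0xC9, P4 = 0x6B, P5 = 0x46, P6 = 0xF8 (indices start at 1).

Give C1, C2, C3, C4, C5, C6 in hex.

CBC encryption: C_i = E(K, P_i ⊕ C_{i−1}), with C_{0} = IV.
C1: P1 ⊕ 0xED = 0x7E; E(K, 0x7E) = 0x30.
C2: P2 ⊕ 0x30 = 0x43; E(K, 0x43) = 0x97.
C3: P3 ⊕ 0x97 = 0x5E; E(K, 0x5E) = 0x34.
C4: P4 ⊕ 0x34 = 0x5F; E(K, 0x5F) = 0x14.
C5: P5 ⊕ 0x14 = 0x52; E(K, 0x52) = 0xB5.
C6: P6 ⊕ 0xB5 = 0x4D; E(K, 0x4D) = 0x56.

C1 = 0x30, C2 = 0x97, C3 = 0x34, C4 = 0x14, C5 = 0xB5, C6 = 0x56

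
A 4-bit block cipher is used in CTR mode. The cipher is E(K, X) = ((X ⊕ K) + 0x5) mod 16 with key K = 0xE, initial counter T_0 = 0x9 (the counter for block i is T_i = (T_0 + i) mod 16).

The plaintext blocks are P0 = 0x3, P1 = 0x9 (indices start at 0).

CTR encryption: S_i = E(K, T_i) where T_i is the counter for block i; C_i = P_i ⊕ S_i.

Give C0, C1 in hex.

C0 = 0xF, C1 = 0x0

C0: T = 0x9, S = E(K, T) = 0xC; 0x3 ⊕ 0xC = 0xF.
C1: T = 0xA, S = E(K, T) = 0x9; 0x9 ⊕ 0x9 = 0x0.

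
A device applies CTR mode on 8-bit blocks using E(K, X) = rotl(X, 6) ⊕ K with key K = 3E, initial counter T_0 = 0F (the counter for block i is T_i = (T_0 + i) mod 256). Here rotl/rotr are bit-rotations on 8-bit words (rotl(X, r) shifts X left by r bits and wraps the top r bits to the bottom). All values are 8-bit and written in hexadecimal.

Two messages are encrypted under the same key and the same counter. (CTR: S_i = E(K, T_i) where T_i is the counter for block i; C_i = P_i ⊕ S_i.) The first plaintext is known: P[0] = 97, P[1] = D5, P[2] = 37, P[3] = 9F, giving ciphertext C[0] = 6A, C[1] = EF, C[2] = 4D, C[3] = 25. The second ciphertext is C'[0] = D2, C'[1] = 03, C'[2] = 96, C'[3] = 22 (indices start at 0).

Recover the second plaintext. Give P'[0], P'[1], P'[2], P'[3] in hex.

In CTR with a reused counter, both messages share the same keystream S_i, so C_i ⊕ C'_i = P_i ⊕ P'_i and thus P'_i = P_i ⊕ C_i ⊕ C'_i.
P'[0]: 97 ⊕ 6A ⊕ D2 = 2F.
P'[1]: D5 ⊕ EF ⊕ 03 = 39.
P'[2]: 37 ⊕ 4D ⊕ 96 = EC.
P'[3]: 9F ⊕ 25 ⊕ 22 = 98.

P'[0] = 2F, P'[1] = 39, P'[2] = EC, P'[3] = 98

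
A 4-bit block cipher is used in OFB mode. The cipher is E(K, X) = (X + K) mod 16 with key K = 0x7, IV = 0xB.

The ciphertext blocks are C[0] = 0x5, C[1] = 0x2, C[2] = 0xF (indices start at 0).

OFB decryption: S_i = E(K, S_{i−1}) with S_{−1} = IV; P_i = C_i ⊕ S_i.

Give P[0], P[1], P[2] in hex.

P[0]: S = E(K, 0xB) = 0x2; 0x5 ⊕ 0x2 = 0x7.
P[1]: S = E(K, 0x2) = 0x9; 0x2 ⊕ 0x9 = 0xB.
P[2]: S = E(K, 0x9) = 0x0; 0xF ⊕ 0x0 = 0xF.

P[0] = 0x7, P[1] = 0xB, P[2] = 0xF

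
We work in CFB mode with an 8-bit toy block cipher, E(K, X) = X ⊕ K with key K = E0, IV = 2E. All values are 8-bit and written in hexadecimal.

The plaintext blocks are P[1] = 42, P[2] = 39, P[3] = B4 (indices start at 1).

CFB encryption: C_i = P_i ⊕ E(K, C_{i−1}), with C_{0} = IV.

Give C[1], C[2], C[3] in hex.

C[1]: E(K, 2E) = CE; 42 ⊕ CE = 8C.
C[2]: E(K, 8C) = 6C; 39 ⊕ 6C = 55.
C[3]: E(K, 55) = B5; B4 ⊕ B5 = 01.

C[1] = 8C, C[2] = 55, C[3] = 01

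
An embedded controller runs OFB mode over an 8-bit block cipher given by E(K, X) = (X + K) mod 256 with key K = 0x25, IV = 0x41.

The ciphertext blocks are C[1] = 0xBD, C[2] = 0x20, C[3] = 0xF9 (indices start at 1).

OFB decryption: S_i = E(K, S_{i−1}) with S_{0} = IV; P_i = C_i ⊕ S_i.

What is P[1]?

P[1] = 0xDB

P[1]: S = E(K, 0x41) = 0x66; 0xBD ⊕ 0x66 = 0xDB.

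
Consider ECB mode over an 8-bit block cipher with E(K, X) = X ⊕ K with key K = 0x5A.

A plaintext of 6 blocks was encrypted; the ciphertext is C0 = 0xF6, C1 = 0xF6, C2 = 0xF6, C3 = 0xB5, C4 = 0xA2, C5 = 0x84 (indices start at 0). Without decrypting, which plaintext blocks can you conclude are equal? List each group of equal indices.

ECB encrypts each block independently with the same key, so equal ciphertext blocks imply equal plaintext blocks.
C0 = C1 = C2 = 0xF6, so P0 = P1 = P2.

P0 = P1 = P2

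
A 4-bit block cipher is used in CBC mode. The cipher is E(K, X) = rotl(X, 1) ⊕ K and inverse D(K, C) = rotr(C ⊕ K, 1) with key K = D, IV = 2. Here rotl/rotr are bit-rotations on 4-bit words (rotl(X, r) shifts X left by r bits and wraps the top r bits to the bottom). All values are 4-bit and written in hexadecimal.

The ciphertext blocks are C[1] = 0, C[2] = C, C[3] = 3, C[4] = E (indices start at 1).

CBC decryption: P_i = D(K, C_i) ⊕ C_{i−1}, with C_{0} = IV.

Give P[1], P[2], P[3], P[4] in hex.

P[1]: D(K, 0) = E; E ⊕ 2 = C.
P[2]: D(K, C) = 8; 8 ⊕ 0 = 8.
P[3]: D(K, 3) = 7; 7 ⊕ C = B.
P[4]: D(K, E) = 9; 9 ⊕ 3 = A.

P[1] = C, P[2] = 8, P[3] = B, P[4] = A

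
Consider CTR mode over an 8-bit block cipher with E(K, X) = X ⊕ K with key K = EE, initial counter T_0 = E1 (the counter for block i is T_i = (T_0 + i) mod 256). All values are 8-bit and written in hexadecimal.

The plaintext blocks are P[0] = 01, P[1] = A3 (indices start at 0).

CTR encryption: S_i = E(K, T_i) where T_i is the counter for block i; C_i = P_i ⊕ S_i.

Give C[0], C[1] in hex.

C[0] = 0E, C[1] = AF

C[0]: T = E1, S = E(K, T) = 0F; 01 ⊕ 0F = 0E.
C[1]: T = E2, S = E(K, T) = 0C; A3 ⊕ 0C = AF.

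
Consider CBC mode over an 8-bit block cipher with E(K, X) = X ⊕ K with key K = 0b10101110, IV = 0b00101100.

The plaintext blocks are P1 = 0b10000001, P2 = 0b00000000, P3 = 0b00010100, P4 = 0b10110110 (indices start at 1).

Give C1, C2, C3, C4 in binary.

CBC encryption: C_i = E(K, P_i ⊕ C_{i−1}), with C_{0} = IV.
C1: P1 ⊕ 0b00101100 = 0b10101101; E(K, 0b10101101) = 0b00000011.
C2: P2 ⊕ 0b00000011 = 0b00000011; E(K, 0b00000011) = 0b10101101.
C3: P3 ⊕ 0b10101101 = 0b10111001; E(K, 0b10111001) = 0b00010111.
C4: P4 ⊕ 0b00010111 = 0b10100001; E(K, 0b10100001) = 0b00001111.

C1 = 0b00000011, C2 = 0b10101101, C3 = 0b00010111, C4 = 0b00001111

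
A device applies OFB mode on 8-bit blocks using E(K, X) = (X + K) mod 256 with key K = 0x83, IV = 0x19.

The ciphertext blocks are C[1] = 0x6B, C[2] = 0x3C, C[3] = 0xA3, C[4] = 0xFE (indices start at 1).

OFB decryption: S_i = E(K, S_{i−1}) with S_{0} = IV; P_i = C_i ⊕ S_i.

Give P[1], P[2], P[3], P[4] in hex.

P[1]: S = E(K, 0x19) = 0x9C; 0x6B ⊕ 0x9C = 0xF7.
P[2]: S = E(K, 0x9C) = 0x1F; 0x3C ⊕ 0x1F = 0x23.
P[3]: S = E(K, 0x1F) = 0xA2; 0xA3 ⊕ 0xA2 = 0x01.
P[4]: S = E(K, 0xA2) = 0x25; 0xFE ⊕ 0x25 = 0xDB.

P[1] = 0xF7, P[2] = 0x23, P[3] = 0x01, P[4] = 0xDB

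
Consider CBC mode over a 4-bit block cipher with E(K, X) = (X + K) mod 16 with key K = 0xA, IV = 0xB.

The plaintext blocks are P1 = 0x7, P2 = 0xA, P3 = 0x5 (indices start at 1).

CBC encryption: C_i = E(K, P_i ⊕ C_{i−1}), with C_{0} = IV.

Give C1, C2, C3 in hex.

C1: P1 ⊕ 0xB = 0xC; E(K, 0xC) = 0x6.
C2: P2 ⊕ 0x6 = 0xC; E(K, 0xC) = 0x6.
C3: P3 ⊕ 0x6 = 0x3; E(K, 0x3) = 0xD.

C1 = 0x6, C2 = 0x6, C3 = 0xD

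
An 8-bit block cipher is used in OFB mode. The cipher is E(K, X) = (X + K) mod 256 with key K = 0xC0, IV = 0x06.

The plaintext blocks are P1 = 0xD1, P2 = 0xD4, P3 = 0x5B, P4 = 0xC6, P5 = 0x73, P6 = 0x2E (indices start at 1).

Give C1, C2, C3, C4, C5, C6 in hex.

OFB encryption: S_i = E(K, S_{i−1}) with S_{0} = IV; C_i = P_i ⊕ S_i.
C1: S = E(K, 0x06) = 0xC6; 0xD1 ⊕ 0xC6 = 0x17.
C2: S = E(K, 0xC6) = 0x86; 0xD4 ⊕ 0x86 = 0x52.
C3: S = E(K, 0x86) = 0x46; 0x5B ⊕ 0x46 = 0x1D.
C4: S = E(K, 0x46) = 0x06; 0xC6 ⊕ 0x06 = 0xC0.
C5: S = E(K, 0x06) = 0xC6; 0x73 ⊕ 0xC6 = 0xB5.
C6: S = E(K, 0xC6) = 0x86; 0x2E ⊕ 0x86 = 0xA8.

C1 = 0x17, C2 = 0x52, C3 = 0x1D, C4 = 0xC0, C5 = 0xB5, C6 = 0xA8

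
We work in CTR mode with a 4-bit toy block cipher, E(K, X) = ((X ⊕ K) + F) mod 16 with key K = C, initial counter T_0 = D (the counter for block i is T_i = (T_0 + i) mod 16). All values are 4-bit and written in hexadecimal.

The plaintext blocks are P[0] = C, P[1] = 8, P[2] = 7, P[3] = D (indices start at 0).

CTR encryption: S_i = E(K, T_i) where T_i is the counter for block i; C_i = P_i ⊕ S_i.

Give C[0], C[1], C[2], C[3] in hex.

C[0]: T = D, S = E(K, T) = 0; C ⊕ 0 = C.
C[1]: T = E, S = E(K, T) = 1; 8 ⊕ 1 = 9.
C[2]: T = F, S = E(K, T) = 2; 7 ⊕ 2 = 5.
C[3]: T = 0, S = E(K, T) = B; D ⊕ B = 6.

C[0] = C, C[1] = 9, C[2] = 5, C[3] = 6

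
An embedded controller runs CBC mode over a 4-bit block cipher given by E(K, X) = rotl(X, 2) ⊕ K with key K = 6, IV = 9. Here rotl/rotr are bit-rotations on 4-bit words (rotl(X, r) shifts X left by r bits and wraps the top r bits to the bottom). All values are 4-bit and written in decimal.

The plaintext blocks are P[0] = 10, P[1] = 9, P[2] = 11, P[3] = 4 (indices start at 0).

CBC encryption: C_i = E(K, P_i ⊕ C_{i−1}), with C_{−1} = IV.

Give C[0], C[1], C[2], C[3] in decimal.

C[0] = 10, C[1] = 10, C[2] = 2, C[3] = 15

C[0]: P[0] ⊕ 9 = 3; E(K, 3) = 10.
C[1]: P[1] ⊕ 10 = 3; E(K, 3) = 10.
C[2]: P[2] ⊕ 10 = 1; E(K, 1) = 2.
C[3]: P[3] ⊕ 2 = 6; E(K, 6) = 15.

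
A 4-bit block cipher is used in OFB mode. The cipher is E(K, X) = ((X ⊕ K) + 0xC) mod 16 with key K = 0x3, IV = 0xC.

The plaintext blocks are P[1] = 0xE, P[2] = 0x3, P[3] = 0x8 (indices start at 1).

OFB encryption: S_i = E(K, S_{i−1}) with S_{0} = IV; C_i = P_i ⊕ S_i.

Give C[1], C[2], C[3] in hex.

C[1]: S = E(K, 0xC) = 0xB; 0xE ⊕ 0xB = 0x5.
C[2]: S = E(K, 0xB) = 0x4; 0x3 ⊕ 0x4 = 0x7.
C[3]: S = E(K, 0x4) = 0x3; 0x8 ⊕ 0x3 = 0xB.

C[1] = 0x5, C[2] = 0x7, C[3] = 0xB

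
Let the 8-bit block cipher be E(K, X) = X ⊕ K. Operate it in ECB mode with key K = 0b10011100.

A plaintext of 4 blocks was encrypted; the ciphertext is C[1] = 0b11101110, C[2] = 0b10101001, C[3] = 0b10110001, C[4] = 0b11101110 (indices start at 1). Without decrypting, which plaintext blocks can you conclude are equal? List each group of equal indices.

P[1] = P[4]

ECB encrypts each block independently with the same key, so equal ciphertext blocks imply equal plaintext blocks.
C[1] = C[4] = 0b11101110, so P[1] = P[4].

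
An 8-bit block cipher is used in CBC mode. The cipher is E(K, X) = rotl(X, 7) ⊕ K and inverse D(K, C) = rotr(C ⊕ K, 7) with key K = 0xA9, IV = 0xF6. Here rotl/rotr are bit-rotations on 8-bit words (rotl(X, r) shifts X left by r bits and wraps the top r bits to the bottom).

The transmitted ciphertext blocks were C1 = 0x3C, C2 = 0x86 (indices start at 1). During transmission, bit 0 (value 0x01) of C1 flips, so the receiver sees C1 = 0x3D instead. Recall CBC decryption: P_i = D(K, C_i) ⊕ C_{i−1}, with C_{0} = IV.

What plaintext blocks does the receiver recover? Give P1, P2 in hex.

P1 = 0xDF, P2 = 0x63

Only C1 changed, to 0x3D. In CBC, a change in C_i garbles P_i and flips the same bit in P_{i+1}. Decrypting the received ciphertext:
P1: D(K, 0x3D) = 0x29; 0x29 ⊕ 0xF6 = 0xDF.
P2: D(K, 0x86) = 0x5E; 0x5E ⊕ 0x3D = 0x63.
Blocks that differ from the original plaintext: P1, P2.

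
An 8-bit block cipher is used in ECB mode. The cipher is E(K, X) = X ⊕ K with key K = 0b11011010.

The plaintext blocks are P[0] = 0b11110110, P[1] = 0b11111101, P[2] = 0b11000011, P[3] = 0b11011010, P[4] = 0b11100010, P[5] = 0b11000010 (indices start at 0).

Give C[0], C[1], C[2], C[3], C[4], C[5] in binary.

ECB encryption: C_i = E(K, P_i).
C[0]: E(K, 0b11110110) = 0b00101100.
C[1]: E(K, 0b11111101) = 0b00100111.
C[2]: E(K, 0b11000011) = 0b00011001.
C[3]: E(K, 0b11011010) = 0b00000000.
C[4]: E(K, 0b11100010) = 0b00111000.
C[5]: E(K, 0b11000010) = 0b00011000.

C[0] = 0b00101100, C[1] = 0b00100111, C[2] = 0b00011001, C[3] = 0b00000000, C[4] = 0b00111000, C[5] = 0b00011000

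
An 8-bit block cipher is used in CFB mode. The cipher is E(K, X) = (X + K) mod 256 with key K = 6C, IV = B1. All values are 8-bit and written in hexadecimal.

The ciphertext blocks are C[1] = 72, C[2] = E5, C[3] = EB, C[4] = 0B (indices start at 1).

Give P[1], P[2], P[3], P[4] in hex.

P[1] = 6F, P[2] = 3B, P[3] = BA, P[4] = 5C

CFB decryption: P_i = C_i ⊕ E(K, C_{i−1}), with C_{0} = IV.
P[1]: E(K, B1) = 1D; 72 ⊕ 1D = 6F.
P[2]: E(K, 72) = DE; E5 ⊕ DE = 3B.
P[3]: E(K, E5) = 51; EB ⊕ 51 = BA.
P[4]: E(K, EB) = 57; 0B ⊕ 57 = 5C.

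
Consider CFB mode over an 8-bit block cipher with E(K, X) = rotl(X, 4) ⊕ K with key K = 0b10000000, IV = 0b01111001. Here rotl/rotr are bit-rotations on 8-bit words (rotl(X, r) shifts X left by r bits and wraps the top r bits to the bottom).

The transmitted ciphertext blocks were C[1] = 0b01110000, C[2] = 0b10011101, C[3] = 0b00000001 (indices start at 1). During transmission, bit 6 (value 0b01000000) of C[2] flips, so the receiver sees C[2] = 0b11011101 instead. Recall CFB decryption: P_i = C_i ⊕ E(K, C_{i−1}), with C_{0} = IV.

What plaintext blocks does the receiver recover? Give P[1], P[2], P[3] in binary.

P[1] = 0b01100111, P[2] = 0b01011010, P[3] = 0b01011100

Only C[2] changed, to 0b11011101. In CFB, a change in C_i flips the same bit in P_i and garbles P_{i+1}. Decrypting the received ciphertext:
P[1]: E(K, 0b01111001) = 0b00010111; 0b01110000 ⊕ 0b00010111 = 0b01100111.
P[2]: E(K, 0b01110000) = 0b10000111; 0b11011101 ⊕ 0b10000111 = 0b01011010.
P[3]: E(K, 0b11011101) = 0b01011101; 0b00000001 ⊕ 0b01011101 = 0b01011100.
Blocks that differ from the original plaintext: P[2], P[3].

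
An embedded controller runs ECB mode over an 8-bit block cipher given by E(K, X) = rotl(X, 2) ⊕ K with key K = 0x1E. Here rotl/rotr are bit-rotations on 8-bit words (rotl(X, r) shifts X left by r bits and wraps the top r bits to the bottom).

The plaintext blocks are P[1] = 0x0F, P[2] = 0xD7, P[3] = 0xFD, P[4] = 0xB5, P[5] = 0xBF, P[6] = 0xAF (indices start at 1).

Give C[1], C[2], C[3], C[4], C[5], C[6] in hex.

ECB encryption: C_i = E(K, P_i).
C[1]: E(K, 0x0F) = 0x22.
C[2]: E(K, 0xD7) = 0x41.
C[3]: E(K, 0xFD) = 0xE9.
C[4]: E(K, 0xB5) = 0xC8.
C[5]: E(K, 0xBF) = 0xE0.
C[6]: E(K, 0xAF) = 0xA0.

C[1] = 0x22, C[2] = 0x41, C[3] = 0xE9, C[4] = 0xC8, C[5] = 0xE0, C[6] = 0xA0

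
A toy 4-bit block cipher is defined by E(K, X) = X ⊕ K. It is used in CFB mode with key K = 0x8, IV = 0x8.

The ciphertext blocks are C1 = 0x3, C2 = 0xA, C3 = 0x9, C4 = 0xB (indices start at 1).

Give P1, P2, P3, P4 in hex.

P1 = 0x3, P2 = 0x1, P3 = 0xB, P4 = 0xA

CFB decryption: P_i = C_i ⊕ E(K, C_{i−1}), with C_{0} = IV.
P1: E(K, 0x8) = 0x0; 0x3 ⊕ 0x0 = 0x3.
P2: E(K, 0x3) = 0xB; 0xA ⊕ 0xB = 0x1.
P3: E(K, 0xA) = 0x2; 0x9 ⊕ 0x2 = 0xB.
P4: E(K, 0x9) = 0x1; 0xB ⊕ 0x1 = 0xA.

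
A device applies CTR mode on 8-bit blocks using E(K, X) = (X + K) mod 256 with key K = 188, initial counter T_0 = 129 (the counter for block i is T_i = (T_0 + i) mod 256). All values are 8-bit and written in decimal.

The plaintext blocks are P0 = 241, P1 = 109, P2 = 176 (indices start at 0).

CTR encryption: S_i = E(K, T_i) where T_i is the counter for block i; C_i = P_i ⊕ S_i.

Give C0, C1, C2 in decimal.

C0 = 204, C1 = 83, C2 = 143

C0: T = 129, S = E(K, T) = 61; 241 ⊕ 61 = 204.
C1: T = 130, S = E(K, T) = 62; 109 ⊕ 62 = 83.
C2: T = 131, S = E(K, T) = 63; 176 ⊕ 63 = 143.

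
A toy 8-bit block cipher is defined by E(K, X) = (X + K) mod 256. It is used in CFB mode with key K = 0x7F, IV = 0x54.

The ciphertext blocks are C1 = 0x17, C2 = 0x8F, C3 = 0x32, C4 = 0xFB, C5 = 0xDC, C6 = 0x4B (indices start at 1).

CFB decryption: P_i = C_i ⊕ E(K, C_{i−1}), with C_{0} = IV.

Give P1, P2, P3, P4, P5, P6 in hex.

P1 = 0xC4, P2 = 0x19, P3 = 0x3C, P4 = 0x4A, P5 = 0xA6, P6 = 0x10

P1: E(K, 0x54) = 0xD3; 0x17 ⊕ 0xD3 = 0xC4.
P2: E(K, 0x17) = 0x96; 0x8F ⊕ 0x96 = 0x19.
P3: E(K, 0x8F) = 0x0E; 0x32 ⊕ 0x0E = 0x3C.
P4: E(K, 0x32) = 0xB1; 0xFB ⊕ 0xB1 = 0x4A.
P5: E(K, 0xFB) = 0x7A; 0xDC ⊕ 0x7A = 0xA6.
P6: E(K, 0xDC) = 0x5B; 0x4B ⊕ 0x5B = 0x10.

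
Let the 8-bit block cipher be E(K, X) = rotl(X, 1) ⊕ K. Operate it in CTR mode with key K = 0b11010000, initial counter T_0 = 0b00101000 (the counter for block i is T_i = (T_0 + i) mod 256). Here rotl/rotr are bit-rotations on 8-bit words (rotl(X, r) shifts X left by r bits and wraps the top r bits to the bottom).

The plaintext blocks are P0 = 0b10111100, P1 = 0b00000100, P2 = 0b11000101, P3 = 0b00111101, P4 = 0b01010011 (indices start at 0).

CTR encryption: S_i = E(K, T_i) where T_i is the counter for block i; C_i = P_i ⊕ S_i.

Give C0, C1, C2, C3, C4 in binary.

C0 = 0b00111100, C1 = 0b10000110, C2 = 0b01000001, C3 = 0b10111011, C4 = 0b11011011

C0: T = 0b00101000, S = E(K, T) = 0b10000000; 0b10111100 ⊕ 0b10000000 = 0b00111100.
C1: T = 0b00101001, S = E(K, T) = 0b10000010; 0b00000100 ⊕ 0b10000010 = 0b10000110.
C2: T = 0b00101010, S = E(K, T) = 0b10000100; 0b11000101 ⊕ 0b10000100 = 0b01000001.
C3: T = 0b00101011, S = E(K, T) = 0b10000110; 0b00111101 ⊕ 0b10000110 = 0b10111011.
C4: T = 0b00101100, S = E(K, T) = 0b10001000; 0b01010011 ⊕ 0b10001000 = 0b11011011.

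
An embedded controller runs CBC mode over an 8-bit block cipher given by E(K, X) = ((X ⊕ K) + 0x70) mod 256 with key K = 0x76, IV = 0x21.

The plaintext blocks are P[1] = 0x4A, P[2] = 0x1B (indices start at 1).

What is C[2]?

CBC encryption: C_i = E(K, P_i ⊕ C_{i−1}), with C_{0} = IV.
C[1]: P[1] ⊕ 0x21 = 0x6B; E(K, 0x6B) = 0x8D.
C[2]: P[2] ⊕ 0x8D = 0x96; E(K, 0x96) = 0x50.

C[2] = 0x50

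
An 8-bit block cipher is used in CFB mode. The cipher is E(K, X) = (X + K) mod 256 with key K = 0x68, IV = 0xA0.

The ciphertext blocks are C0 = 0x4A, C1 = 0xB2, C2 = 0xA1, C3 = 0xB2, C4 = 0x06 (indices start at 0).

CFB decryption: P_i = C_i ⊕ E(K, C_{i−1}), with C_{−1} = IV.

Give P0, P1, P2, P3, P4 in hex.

P0 = 0x42, P1 = 0x00, P2 = 0xBB, P3 = 0xBB, P4 = 0x1C

P0: E(K, 0xA0) = 0x08; 0x4A ⊕ 0x08 = 0x42.
P1: E(K, 0x4A) = 0xB2; 0xB2 ⊕ 0xB2 = 0x00.
P2: E(K, 0xB2) = 0x1A; 0xA1 ⊕ 0x1A = 0xBB.
P3: E(K, 0xA1) = 0x09; 0xB2 ⊕ 0x09 = 0xBB.
P4: E(K, 0xB2) = 0x1A; 0x06 ⊕ 0x1A = 0x1C.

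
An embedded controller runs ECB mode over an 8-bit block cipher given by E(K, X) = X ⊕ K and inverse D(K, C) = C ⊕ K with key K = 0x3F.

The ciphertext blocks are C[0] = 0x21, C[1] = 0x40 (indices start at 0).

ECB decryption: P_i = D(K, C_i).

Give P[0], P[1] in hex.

P[0] = 0x1E, P[1] = 0x7F

P[0]: D(K, 0x21) = 0x1E.
P[1]: D(K, 0x40) = 0x7F.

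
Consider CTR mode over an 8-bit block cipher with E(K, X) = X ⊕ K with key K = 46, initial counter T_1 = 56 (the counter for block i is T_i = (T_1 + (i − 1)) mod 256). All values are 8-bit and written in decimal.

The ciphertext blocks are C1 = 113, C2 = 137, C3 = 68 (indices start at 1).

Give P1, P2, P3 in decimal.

P1 = 103, P2 = 158, P3 = 80

CTR decryption: S_i = E(K, T_i) where T_i is the counter for block i; P_i = C_i ⊕ S_i.
P1: T = 56, S = E(K, T) = 22; 113 ⊕ 22 = 103.
P2: T = 57, S = E(K, T) = 23; 137 ⊕ 23 = 158.
P3: T = 58, S = E(K, T) = 20; 68 ⊕ 20 = 80.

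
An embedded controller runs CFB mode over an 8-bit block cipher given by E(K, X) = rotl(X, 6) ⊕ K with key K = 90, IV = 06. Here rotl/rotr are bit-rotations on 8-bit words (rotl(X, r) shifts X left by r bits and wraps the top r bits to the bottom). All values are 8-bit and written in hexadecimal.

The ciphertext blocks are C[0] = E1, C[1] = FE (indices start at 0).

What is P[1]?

P[1] = 16

CFB decryption: P_i = C_i ⊕ E(K, C_{i−1}), with C_{−1} = IV.
P[1]: E(K, E1) = E8; FE ⊕ E8 = 16.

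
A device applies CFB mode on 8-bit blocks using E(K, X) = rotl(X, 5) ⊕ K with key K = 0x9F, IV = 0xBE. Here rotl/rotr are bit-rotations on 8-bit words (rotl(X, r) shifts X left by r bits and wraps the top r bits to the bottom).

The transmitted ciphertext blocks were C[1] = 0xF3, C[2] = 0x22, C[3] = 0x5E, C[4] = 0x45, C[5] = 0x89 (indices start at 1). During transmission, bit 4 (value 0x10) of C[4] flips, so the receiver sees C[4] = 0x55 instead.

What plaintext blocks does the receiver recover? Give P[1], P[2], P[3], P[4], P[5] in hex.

P[1] = 0xBB, P[2] = 0xC3, P[3] = 0x85, P[4] = 0x01, P[5] = 0xBC

CFB decryption: P_i = C_i ⊕ E(K, C_{i−1}), with C_{0} = IV.
Only C[4] changed, to 0x55. In CFB, a change in C_i flips the same bit in P_i and garbles P_{i+1}. Decrypting the received ciphertext:
P[1]: E(K, 0xBE) = 0x48; 0xF3 ⊕ 0x48 = 0xBB.
P[2]: E(K, 0xF3) = 0xE1; 0x22 ⊕ 0xE1 = 0xC3.
P[3]: E(K, 0x22) = 0xDB; 0x5E ⊕ 0xDB = 0x85.
P[4]: E(K, 0x5E) = 0x54; 0x55 ⊕ 0x54 = 0x01.
P[5]: E(K, 0x55) = 0x35; 0x89 ⊕ 0x35 = 0xBC.
Blocks that differ from the original plaintext: P[4], P[5].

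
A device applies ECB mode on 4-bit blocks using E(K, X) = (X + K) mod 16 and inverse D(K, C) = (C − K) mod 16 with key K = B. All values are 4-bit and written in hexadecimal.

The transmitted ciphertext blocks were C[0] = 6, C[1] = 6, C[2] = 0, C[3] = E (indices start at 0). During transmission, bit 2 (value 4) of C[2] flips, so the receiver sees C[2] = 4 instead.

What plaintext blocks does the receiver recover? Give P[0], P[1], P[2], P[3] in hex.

ECB decryption: P_i = D(K, C_i).
Only C[2] changed, to 4. In ECB, a change in C_i affects only P_i. Decrypting the received ciphertext:
P[0]: D(K, 6) = B.
P[1]: D(K, 6) = B.
P[2]: D(K, 4) = 9.
P[3]: D(K, E) = 3.
Blocks that differ from the original plaintext: P[2].

P[0] = B, P[1] = B, P[2] = 9, P[3] = 3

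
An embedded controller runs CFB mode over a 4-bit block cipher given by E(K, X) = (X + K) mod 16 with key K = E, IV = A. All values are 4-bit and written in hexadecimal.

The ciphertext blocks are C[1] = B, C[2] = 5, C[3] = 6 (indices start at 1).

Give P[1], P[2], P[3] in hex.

CFB decryption: P_i = C_i ⊕ E(K, C_{i−1}), with C_{0} = IV.
P[1]: E(K, A) = 8; B ⊕ 8 = 3.
P[2]: E(K, B) = 9; 5 ⊕ 9 = C.
P[3]: E(K, 5) = 3; 6 ⊕ 3 = 5.

P[1] = 3, P[2] = C, P[3] = 5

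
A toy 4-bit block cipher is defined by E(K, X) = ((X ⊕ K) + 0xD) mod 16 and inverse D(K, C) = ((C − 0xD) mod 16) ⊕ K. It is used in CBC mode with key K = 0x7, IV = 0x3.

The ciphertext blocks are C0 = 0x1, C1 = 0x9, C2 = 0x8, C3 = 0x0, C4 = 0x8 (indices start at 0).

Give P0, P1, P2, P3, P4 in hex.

CBC decryption: P_i = D(K, C_i) ⊕ C_{i−1}, with C_{−1} = IV.
P0: D(K, 0x1) = 0x3; 0x3 ⊕ 0x3 = 0x0.
P1: D(K, 0x9) = 0xB; 0xB ⊕ 0x1 = 0xA.
P2: D(K, 0x8) = 0xC; 0xC ⊕ 0x9 = 0x5.
P3: D(K, 0x0) = 0x4; 0x4 ⊕ 0x8 = 0xC.
P4: D(K, 0x8) = 0xC; 0xC ⊕ 0x0 = 0xC.

P0 = 0x0, P1 = 0xA, P2 = 0x5, P3 = 0xC, P4 = 0xC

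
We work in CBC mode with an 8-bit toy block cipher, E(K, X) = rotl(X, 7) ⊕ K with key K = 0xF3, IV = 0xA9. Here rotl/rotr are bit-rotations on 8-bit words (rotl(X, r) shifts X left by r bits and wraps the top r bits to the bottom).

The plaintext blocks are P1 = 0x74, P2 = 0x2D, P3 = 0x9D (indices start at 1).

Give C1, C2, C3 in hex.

CBC encryption: C_i = E(K, P_i ⊕ C_{i−1}), with C_{0} = IV.
C1: P1 ⊕ 0xA9 = 0xDD; E(K, 0xDD) = 0x1D.
C2: P2 ⊕ 0x1D = 0x30; E(K, 0x30) = 0xEB.
C3: P3 ⊕ 0xEB = 0x76; E(K, 0x76) = 0xC8.

C1 = 0x1D, C2 = 0xEB, C3 = 0xC8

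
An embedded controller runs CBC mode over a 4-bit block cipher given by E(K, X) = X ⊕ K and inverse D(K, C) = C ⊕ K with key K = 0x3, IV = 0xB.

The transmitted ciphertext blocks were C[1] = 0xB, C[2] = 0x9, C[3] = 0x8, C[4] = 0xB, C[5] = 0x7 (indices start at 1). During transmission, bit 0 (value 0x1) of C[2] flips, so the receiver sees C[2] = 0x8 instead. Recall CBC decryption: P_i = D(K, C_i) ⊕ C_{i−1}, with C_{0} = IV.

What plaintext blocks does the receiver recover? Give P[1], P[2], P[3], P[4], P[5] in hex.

P[1] = 0x3, P[2] = 0x0, P[3] = 0x3, P[4] = 0x0, P[5] = 0xF

Only C[2] changed, to 0x8. In CBC, a change in C_i garbles P_i and flips the same bit in P_{i+1}. Decrypting the received ciphertext:
P[1]: D(K, 0xB) = 0x8; 0x8 ⊕ 0xB = 0x3.
P[2]: D(K, 0x8) = 0xB; 0xB ⊕ 0xB = 0x0.
P[3]: D(K, 0x8) = 0xB; 0xB ⊕ 0x8 = 0x3.
P[4]: D(K, 0xB) = 0x8; 0x8 ⊕ 0x8 = 0x0.
P[5]: D(K, 0x7) = 0x4; 0x4 ⊕ 0xB = 0xF.
Blocks that differ from the original plaintext: P[2], P[3].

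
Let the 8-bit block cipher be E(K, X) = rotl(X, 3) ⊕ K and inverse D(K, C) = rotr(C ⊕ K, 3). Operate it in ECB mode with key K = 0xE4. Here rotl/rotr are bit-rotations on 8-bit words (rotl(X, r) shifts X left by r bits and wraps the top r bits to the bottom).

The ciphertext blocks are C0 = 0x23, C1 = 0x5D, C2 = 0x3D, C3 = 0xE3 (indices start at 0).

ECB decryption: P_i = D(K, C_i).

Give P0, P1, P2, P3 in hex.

P0 = 0xF8, P1 = 0x37, P2 = 0x3B, P3 = 0xE0

P0: D(K, 0x23) = 0xF8.
P1: D(K, 0x5D) = 0x37.
P2: D(K, 0x3D) = 0x3B.
P3: D(K, 0xE3) = 0xE0.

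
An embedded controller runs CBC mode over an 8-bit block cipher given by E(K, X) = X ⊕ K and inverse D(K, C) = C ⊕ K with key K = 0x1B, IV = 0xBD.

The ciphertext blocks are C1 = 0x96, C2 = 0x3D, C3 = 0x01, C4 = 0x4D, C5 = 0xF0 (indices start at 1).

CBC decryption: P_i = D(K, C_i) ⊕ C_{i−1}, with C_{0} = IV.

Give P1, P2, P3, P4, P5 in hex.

P1 = 0x30, P2 = 0xB0, P3 = 0x27, P4 = 0x57, P5 = 0xA6

P1: D(K, 0x96) = 0x8D; 0x8D ⊕ 0xBD = 0x30.
P2: D(K, 0x3D) = 0x26; 0x26 ⊕ 0x96 = 0xB0.
P3: D(K, 0x01) = 0x1A; 0x1A ⊕ 0x3D = 0x27.
P4: D(K, 0x4D) = 0x56; 0x56 ⊕ 0x01 = 0x57.
P5: D(K, 0xF0) = 0xEB; 0xEB ⊕ 0x4D = 0xA6.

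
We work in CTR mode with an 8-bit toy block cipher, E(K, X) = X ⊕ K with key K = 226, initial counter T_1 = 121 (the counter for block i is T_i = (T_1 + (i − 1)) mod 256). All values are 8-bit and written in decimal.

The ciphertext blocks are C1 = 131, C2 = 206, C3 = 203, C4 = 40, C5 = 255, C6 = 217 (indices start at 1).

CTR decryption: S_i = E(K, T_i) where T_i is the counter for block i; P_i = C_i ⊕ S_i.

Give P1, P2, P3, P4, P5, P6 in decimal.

P1: T = 121, S = E(K, T) = 155; 131 ⊕ 155 = 24.
P2: T = 122, S = E(K, T) = 152; 206 ⊕ 152 = 86.
P3: T = 123, S = E(K, T) = 153; 203 ⊕ 153 = 82.
P4: T = 124, S = E(K, T) = 158; 40 ⊕ 158 = 182.
P5: T = 125, S = E(K, T) = 159; 255 ⊕ 159 = 96.
P6: T = 126, S = E(K, T) = 156; 217 ⊕ 156 = 69.

P1 = 24, P2 = 86, P3 = 82, P4 = 182, P5 = 96, P6 = 69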